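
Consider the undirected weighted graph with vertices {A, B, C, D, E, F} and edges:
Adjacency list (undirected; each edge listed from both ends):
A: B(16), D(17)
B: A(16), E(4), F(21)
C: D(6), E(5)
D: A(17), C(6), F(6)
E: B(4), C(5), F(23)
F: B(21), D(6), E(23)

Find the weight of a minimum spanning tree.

Prim's algorithm from C:
Step 1: cheapest edge leaving the tree is C E (5); add E.
Step 2: cheapest edge leaving the tree is B E (4); add B.
Step 3: cheapest edge leaving the tree is C D (6); add D.
Step 4: cheapest edge leaving the tree is D F (6); add F.
Step 5: cheapest edge leaving the tree is A B (16); add A.
MST edges: C E, B E, C D, D F, A B; total weight 5+4+6+6+16 = 37.

37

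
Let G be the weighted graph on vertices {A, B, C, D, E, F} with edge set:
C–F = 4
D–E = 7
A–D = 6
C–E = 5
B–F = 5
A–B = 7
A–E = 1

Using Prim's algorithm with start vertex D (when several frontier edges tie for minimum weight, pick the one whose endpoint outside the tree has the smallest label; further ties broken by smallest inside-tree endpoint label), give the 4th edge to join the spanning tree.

C-F

Prim, starting at D.
Step 1: cheapest edge leaving the tree is A–D (6); add A.
Step 2: cheapest edge leaving the tree is A–E (1); add E.
Step 3: cheapest edge leaving the tree is C–E (5); add C.
Step 4: cheapest edge leaving the tree is C–F (4); add F.
Step 5: cheapest edge leaving the tree is B–F (5); add B.
The 4th edge added is C–F.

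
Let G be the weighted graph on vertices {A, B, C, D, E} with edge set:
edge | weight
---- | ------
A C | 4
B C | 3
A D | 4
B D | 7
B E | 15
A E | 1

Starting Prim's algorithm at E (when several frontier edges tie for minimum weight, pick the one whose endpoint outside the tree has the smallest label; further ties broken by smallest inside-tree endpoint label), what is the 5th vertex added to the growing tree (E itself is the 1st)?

Prim's algorithm from E:
Step 1: cheapest edge leaving the tree is A E (1); add A.
Step 2: cheapest edge leaving the tree is A C (4); add C.
Step 3: cheapest edge leaving the tree is B C (3); add B.
Step 4: cheapest edge leaving the tree is A D (4); add D.
Vertex order: E, A, C, B, D. The 5th vertex is D.

D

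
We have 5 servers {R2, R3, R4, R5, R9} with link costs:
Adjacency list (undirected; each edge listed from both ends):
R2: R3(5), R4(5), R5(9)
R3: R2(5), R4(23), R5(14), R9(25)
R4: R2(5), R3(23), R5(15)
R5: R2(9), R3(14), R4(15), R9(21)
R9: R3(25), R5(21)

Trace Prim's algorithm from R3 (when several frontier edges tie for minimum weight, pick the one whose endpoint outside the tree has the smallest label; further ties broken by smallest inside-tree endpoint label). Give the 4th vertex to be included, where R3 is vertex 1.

R5

Grow the tree from R3 using Prim:
Step 1: cheapest edge leaving the tree is R2—R3 (5); add R2.
Step 2: cheapest edge leaving the tree is R2—R4 (5); add R4.
Step 3: cheapest edge leaving the tree is R2—R5 (9); add R5.
Step 4: cheapest edge leaving the tree is R5—R9 (21); add R9.
Vertex order: R3, R2, R4, R5, R9. The 4th vertex is R5.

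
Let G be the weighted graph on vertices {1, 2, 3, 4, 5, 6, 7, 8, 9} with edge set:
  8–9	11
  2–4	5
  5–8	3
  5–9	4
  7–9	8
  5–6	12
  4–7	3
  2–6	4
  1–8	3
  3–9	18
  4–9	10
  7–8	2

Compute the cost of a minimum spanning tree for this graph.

42

Grow the tree from 8 using Prim:
Step 1: cheapest edge leaving the tree is 7–8 (2); add 7.
Step 2: cheapest edge leaving the tree is 1–8 (3); add 1.
Step 3: cheapest edge leaving the tree is 4–7 (3); add 4.
Step 4: cheapest edge leaving the tree is 5–8 (3); add 5.
Step 5: cheapest edge leaving the tree is 5–9 (4); add 9.
Step 6: cheapest edge leaving the tree is 2–4 (5); add 2.
Step 7: cheapest edge leaving the tree is 2–6 (4); add 6.
Step 8: cheapest edge leaving the tree is 3–9 (18); add 3.
MST edges: 7–8, 1–8, 4–7, 5–8, 5–9, 2–4, 2–6, 3–9; total weight 2+3+3+3+4+5+4+18 = 42.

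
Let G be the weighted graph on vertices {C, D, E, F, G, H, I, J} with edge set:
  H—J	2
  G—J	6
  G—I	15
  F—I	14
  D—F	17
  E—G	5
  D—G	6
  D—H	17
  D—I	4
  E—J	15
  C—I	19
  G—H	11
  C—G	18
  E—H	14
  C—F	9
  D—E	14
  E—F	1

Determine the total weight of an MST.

Prim, starting at F.
Step 1: cheapest edge leaving the tree is E—F (1); add E.
Step 2: cheapest edge leaving the tree is E—G (5); add G.
Step 3: cheapest edge leaving the tree is D—G (6); add D.
Step 4: cheapest edge leaving the tree is D—I (4); add I.
Step 5: cheapest edge leaving the tree is G—J (6); add J.
Step 6: cheapest edge leaving the tree is H—J (2); add H.
Step 7: cheapest edge leaving the tree is C—F (9); add C.
MST edges: E—F, E—G, D—G, D—I, G—J, H—J, C—F; total weight 1+5+6+4+6+2+9 = 33.

33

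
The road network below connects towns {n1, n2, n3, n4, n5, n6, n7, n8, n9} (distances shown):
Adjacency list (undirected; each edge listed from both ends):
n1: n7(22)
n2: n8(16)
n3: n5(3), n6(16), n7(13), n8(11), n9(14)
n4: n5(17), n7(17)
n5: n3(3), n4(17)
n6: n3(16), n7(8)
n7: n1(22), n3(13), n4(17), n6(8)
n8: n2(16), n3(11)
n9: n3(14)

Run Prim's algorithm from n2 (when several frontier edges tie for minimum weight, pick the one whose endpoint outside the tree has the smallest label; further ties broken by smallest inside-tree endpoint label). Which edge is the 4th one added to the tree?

n3-n7

Prim's algorithm from n2:
Step 1: frontier [n2—n8 16] → take n2—n8 (16); add n8.
Step 2: frontier [n3—n8 11] → take n3—n8 (11); add n3.
Step 3: frontier [n3—n5 3, n3—n7 13, n3—n9 14, n3—n6 16] → take n3—n5 (3); add n5.
Step 4: frontier [n3—n7 13, n3—n9 14, n3—n6 16, n4—n5 17] → take n3—n7 (13); add n7.
Step 5: frontier [n3—n9 14, n3—n6 16, n4—n5 17, n6—n7 8, n4—n7 17, n1—n7 22] → take n6—n7 (8); add n6.
Step 6: frontier [n3—n9 14, n4—n5 17, n4—n7 17, n1—n7 22] → take n3—n9 (14); add n9.
Step 7: frontier [n4—n5 17, n4—n7 17, n1—n7 22] → take n4—n5 (17); add n4.
Step 8: frontier [n1—n7 22] → take n1—n7 (22); add n1.
The 4th edge added is n3—n7.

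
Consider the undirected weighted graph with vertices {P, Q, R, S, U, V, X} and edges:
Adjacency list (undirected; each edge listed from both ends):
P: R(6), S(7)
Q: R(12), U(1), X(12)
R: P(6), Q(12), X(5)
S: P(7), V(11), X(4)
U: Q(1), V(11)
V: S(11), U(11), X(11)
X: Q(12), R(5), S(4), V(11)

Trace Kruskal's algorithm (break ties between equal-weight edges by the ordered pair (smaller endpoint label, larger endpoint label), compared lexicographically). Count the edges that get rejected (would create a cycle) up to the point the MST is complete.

1

Sort edges by weight, then run Kruskal:
Q-U (1): add — endpoints in different components.
S-X (4): add — endpoints in different components.
R-X (5): add — endpoints in different components.
P-R (6): add — endpoints in different components.
P-S (7): skip — P and S already connected.
S-V (11): add — endpoints in different components.
U-V (11): add — endpoints in different components.
Edges rejected before the tree was complete: 1.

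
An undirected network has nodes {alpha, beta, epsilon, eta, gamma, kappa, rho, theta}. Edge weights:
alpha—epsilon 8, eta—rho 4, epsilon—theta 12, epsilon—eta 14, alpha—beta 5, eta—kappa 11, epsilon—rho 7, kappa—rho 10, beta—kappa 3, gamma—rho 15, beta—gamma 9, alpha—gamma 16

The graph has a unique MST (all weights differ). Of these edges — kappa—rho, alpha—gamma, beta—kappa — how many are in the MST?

1

Sort edges by weight, then run Kruskal:
beta—kappa (3): add — endpoints in different components.
eta—rho (4): add — endpoints in different components.
alpha—beta (5): add — endpoints in different components.
epsilon—rho (7): add — endpoints in different components.
alpha—epsilon (8): add — endpoints in different components.
beta—gamma (9): add — endpoints in different components.
kappa—rho (10): skip — rho and kappa already connected.
eta—kappa (11): skip — kappa and eta already connected.
epsilon—theta (12): add — endpoints in different components.
MST edge set: {beta—kappa, eta—rho, alpha—beta, epsilon—rho, alpha—epsilon, beta—gamma, epsilon—theta}.
Of the listed edges, {beta—kappa} are in the MST → 1.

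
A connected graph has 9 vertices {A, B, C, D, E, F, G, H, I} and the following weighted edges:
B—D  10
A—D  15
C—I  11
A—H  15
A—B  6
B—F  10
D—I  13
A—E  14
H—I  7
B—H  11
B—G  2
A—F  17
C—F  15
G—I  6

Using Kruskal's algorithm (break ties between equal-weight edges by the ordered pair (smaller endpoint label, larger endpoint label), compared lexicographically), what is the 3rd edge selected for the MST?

G-I

Sort edges by weight, then run Kruskal:
B—G (2): add — endpoints in different components.
A—B (6): add — endpoints in different components.
G—I (6): add — endpoints in different components.
H—I (7): add — endpoints in different components.
B—D (10): add — endpoints in different components.
B—F (10): add — endpoints in different components.
B—H (11): skip — B and H already connected.
C—I (11): add — endpoints in different components.
D—I (13): skip — D and I already connected.
A—E (14): add — endpoints in different components.
The 3rd edge added is G—I.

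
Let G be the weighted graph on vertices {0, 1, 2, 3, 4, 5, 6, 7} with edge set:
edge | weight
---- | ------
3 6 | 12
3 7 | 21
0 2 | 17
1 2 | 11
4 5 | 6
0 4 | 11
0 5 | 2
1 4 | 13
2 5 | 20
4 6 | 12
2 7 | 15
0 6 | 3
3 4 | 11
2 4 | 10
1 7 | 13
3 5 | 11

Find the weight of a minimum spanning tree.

56

Sort edges by weight, then run Kruskal:
0 5 (2): add — endpoints in different components.
0 6 (3): add — endpoints in different components.
4 5 (6): add — endpoints in different components.
2 4 (10): add — endpoints in different components.
0 4 (11): skip — 0 and 4 already connected.
1 2 (11): add — endpoints in different components.
3 4 (11): add — endpoints in different components.
3 5 (11): skip — 3 and 5 already connected.
3 6 (12): skip — 3 and 6 already connected.
4 6 (12): skip — 4 and 6 already connected.
1 4 (13): skip — 1 and 4 already connected.
1 7 (13): add — endpoints in different components.
MST edges: 0 5, 0 6, 4 5, 2 4, 1 2, 3 4, 1 7; total weight 2+3+6+10+11+11+13 = 56.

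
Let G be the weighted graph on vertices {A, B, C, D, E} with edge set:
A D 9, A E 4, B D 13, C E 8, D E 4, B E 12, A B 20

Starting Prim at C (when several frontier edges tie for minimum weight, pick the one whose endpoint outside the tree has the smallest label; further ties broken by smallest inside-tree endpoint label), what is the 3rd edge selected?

D-E

Grow the tree from C using Prim:
Step 1: frontier [C E 8] → take C E (8); add E.
Step 2: frontier [A E 4, D E 4, B E 12] → take A E (4); add A.
Step 3: frontier [A D 9, A B 20, D E 4, B E 12] → take D E (4); add D.
Step 4: frontier [A B 20, B D 13, B E 12] → take B E (12); add B.
The 3rd edge added is D E.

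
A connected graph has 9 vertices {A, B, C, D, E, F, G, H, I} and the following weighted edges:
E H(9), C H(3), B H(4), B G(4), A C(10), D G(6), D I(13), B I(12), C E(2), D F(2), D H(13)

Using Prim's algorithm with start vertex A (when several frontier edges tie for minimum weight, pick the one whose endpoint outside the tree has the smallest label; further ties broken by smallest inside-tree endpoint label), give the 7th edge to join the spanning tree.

D-F

Prim's algorithm from A:
Step 1: frontier [A C 10] → take A C (10); add C.
Step 2: frontier [C E 2, C H 3] → take C E (2); add E.
Step 3: frontier [C H 3, E H 9] → take C H (3); add H.
Step 4: frontier [B H 4, D H 13] → take B H (4); add B.
Step 5: frontier [B G 4, B I 12, D H 13] → take B G (4); add G.
Step 6: frontier [B I 12, D G 6, D H 13] → take D G (6); add D.
Step 7: frontier [B I 12, D F 2, D I 13] → take D F (2); add F.
Step 8: frontier [B I 12, D I 13] → take B I (12); add I.
The 7th edge added is D F.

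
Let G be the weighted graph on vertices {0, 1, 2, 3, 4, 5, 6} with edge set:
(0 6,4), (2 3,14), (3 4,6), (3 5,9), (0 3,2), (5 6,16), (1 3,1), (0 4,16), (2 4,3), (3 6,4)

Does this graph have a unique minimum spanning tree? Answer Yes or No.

Sort edges by weight, then run Kruskal:
1 3 (1): add. Components now {0} {1,3} {2} {4} {5} {6}
0 3 (2): add. Components now {0,1,3} {2} {4} {5} {6}
2 4 (3): add. Components now {0,1,3} {2,4} {5} {6}
0 6 (4): add. Components now {0,1,3,6} {2,4} {5}
3 6 (4): skip — 3 and 6 already connected.
3 4 (6): add. Components now {0,1,2,3,4,6} {5}
3 5 (9): add. Components now {0,1,2,3,4,5,6}
Non-tree edge 3 6 has weight 4, equal to the heaviest edge on its tree cycle — swapping gives another MST of the same weight. Not unique.

No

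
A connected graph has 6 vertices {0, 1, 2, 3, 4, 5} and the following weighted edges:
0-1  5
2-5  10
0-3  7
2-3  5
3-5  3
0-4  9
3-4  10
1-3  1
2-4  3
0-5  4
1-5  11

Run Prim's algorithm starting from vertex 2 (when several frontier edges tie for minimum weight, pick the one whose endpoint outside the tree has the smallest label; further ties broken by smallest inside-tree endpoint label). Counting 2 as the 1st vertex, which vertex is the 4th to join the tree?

1

Grow the tree from 2 using Prim:
Step 1: frontier [2-4 3, 2-3 5, 2-5 10] → take 2-4 (3); add 4.
Step 2: frontier [2-3 5, 2-5 10, 0-4 9, 3-4 10] → take 2-3 (5); add 3.
Step 3: frontier [2-5 10, 1-3 1, 3-5 3, 0-3 7, 0-4 9] → take 1-3 (1); add 1.
Step 4: frontier [0-1 5, 1-5 11, 2-5 10, 3-5 3, 0-3 7, 0-4 9] → take 3-5 (3); add 5.
Step 5: frontier [0-1 5, 0-3 7, 0-4 9, 0-5 4] → take 0-5 (4); add 0.
Vertex order: 2, 4, 3, 1, 5, 0. The 4th vertex is 1.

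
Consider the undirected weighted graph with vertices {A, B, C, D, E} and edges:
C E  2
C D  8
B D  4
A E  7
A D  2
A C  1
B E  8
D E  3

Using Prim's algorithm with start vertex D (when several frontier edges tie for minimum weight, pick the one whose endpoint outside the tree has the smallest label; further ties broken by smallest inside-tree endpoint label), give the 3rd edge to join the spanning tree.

Prim, starting at D.
Step 1: frontier [A D 2, D E 3, B D 4, C D 8] → take A D (2); add A.
Step 2: frontier [A C 1, A E 7, D E 3, B D 4, C D 8] → take A C (1); add C.
Step 3: frontier [A E 7, C E 2, D E 3, B D 4] → take C E (2); add E.
Step 4: frontier [B D 4, B E 8] → take B D (4); add B.
The 3rd edge added is C E.

C-E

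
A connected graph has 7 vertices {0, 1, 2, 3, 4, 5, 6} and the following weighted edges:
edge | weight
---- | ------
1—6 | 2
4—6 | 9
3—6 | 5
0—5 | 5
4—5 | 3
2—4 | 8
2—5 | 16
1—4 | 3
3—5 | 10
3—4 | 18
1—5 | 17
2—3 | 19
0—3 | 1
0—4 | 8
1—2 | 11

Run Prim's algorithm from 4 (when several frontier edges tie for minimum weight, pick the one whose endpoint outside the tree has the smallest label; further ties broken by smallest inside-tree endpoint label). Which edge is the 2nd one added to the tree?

Grow the tree from 4 using Prim:
Step 1: cheapest edge leaving the tree is 1—4 (3); add 1.
Step 2: cheapest edge leaving the tree is 1—6 (2); add 6.
Step 3: cheapest edge leaving the tree is 4—5 (3); add 5.
Step 4: cheapest edge leaving the tree is 0—5 (5); add 0.
Step 5: cheapest edge leaving the tree is 0—3 (1); add 3.
Step 6: cheapest edge leaving the tree is 2—4 (8); add 2.
The 2nd edge added is 1—6.

1-6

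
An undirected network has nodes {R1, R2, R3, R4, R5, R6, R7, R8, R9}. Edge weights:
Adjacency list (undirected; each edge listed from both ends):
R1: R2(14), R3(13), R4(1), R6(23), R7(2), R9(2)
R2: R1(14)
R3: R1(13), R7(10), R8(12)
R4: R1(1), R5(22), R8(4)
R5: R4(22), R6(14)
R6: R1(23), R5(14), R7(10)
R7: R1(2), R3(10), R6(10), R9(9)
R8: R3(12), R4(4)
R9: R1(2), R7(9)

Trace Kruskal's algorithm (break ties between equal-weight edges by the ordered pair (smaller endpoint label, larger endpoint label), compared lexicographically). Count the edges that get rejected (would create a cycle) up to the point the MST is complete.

3

Sort edges by weight, then run Kruskal:
R1 R4 (1): add — endpoints in different components.
R1 R7 (2): add — endpoints in different components.
R1 R9 (2): add — endpoints in different components.
R4 R8 (4): add — endpoints in different components.
R7 R9 (9): skip — R7 and R9 already connected.
R3 R7 (10): add — endpoints in different components.
R6 R7 (10): add — endpoints in different components.
R3 R8 (12): skip — R8 and R3 already connected.
R1 R3 (13): skip — R1 and R3 already connected.
R1 R2 (14): add — endpoints in different components.
R5 R6 (14): add — endpoints in different components.
Edges rejected before the tree was complete: 3.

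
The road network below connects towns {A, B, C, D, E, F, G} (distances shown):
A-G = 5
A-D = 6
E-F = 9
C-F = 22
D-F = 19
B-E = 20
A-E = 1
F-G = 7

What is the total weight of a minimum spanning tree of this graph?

61

Sort edges by weight, then run Kruskal:
A-E (1): add. Components now {A,E} {B} {C} {D} {F} {G}
A-G (5): add. Components now {A,E,G} {B} {C} {D} {F}
A-D (6): add. Components now {A,D,E,G} {B} {C} {F}
F-G (7): add. Components now {A,D,E,F,G} {B} {C}
E-F (9): skip — E and F already connected.
D-F (19): skip — D and F already connected.
B-E (20): add. Components now {A,B,D,E,F,G} {C}
C-F (22): add. Components now {A,B,C,D,E,F,G}
MST edges: A-E, A-G, A-D, F-G, B-E, C-F; total weight 1+5+6+7+20+22 = 61.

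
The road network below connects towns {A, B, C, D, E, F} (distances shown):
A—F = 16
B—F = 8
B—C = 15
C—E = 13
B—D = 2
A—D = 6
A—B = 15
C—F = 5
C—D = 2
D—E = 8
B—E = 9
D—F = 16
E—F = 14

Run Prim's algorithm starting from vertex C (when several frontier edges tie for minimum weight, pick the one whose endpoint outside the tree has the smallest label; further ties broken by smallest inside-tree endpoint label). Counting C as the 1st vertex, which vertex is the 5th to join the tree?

A

Prim's algorithm from C:
Step 1: cheapest edge leaving the tree is C—D (2); add D.
Step 2: cheapest edge leaving the tree is B—D (2); add B.
Step 3: cheapest edge leaving the tree is C—F (5); add F.
Step 4: cheapest edge leaving the tree is A—D (6); add A.
Step 5: cheapest edge leaving the tree is D—E (8); add E.
Vertex order: C, D, B, F, A, E. The 5th vertex is A.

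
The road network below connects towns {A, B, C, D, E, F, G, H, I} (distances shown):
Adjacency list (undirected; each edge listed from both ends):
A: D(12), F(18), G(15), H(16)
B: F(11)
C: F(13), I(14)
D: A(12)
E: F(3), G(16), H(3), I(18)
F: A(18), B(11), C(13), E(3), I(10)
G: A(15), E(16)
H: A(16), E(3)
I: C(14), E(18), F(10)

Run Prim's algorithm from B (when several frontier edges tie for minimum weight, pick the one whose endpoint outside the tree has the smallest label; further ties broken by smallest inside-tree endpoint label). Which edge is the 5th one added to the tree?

C-F

Prim's algorithm from B:
Step 1: frontier [B F 11] → take B F (11); add F.
Step 2: frontier [E F 3, F I 10, C F 13, A F 18] → take E F (3); add E.
Step 3: frontier [E H 3, E G 16, E I 18, F I 10, C F 13, A F 18] → take E H (3); add H.
Step 4: frontier [E G 16, E I 18, F I 10, C F 13, A F 18, A H 16] → take F I (10); add I.
Step 5: frontier [E G 16, C F 13, A F 18, A H 16, C I 14] → take C F (13); add C.
Step 6: frontier [E G 16, A F 18, A H 16] → take A H (16); add A.
Step 7: frontier [A D 12, A G 15, E G 16] → take A D (12); add D.
Step 8: frontier [A G 15, E G 16] → take A G (15); add G.
The 5th edge added is C F.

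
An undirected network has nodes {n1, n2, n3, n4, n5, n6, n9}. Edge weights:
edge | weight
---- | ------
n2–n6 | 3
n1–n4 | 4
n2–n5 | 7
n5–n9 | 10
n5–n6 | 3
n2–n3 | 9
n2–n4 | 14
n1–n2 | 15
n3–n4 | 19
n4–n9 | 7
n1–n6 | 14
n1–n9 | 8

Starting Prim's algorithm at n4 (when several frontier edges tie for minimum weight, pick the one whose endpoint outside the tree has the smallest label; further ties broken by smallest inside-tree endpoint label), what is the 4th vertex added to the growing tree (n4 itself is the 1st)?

Prim's algorithm from n4:
Step 1: frontier [n1–n4 4, n4–n9 7, n2–n4 14, n3–n4 19] → take n1–n4 (4); add n1.
Step 2: frontier [n1–n9 8, n1–n6 14, n1–n2 15, n4–n9 7, n2–n4 14, n3–n4 19] → take n4–n9 (7); add n9.
Step 3: frontier [n1–n6 14, n1–n2 15, n2–n4 14, n3–n4 19, n5–n9 10] → take n5–n9 (10); add n5.
Step 4: frontier [n1–n6 14, n1–n2 15, n2–n4 14, n3–n4 19, n5–n6 3, n2–n5 7] → take n5–n6 (3); add n6.
Step 5: frontier [n1–n2 15, n2–n4 14, n3–n4 19, n2–n5 7, n2–n6 3] → take n2–n6 (3); add n2.
Step 6: frontier [n2–n3 9, n3–n4 19] → take n2–n3 (9); add n3.
Vertex order: n4, n1, n9, n5, n6, n2, n3. The 4th vertex is n5.

n5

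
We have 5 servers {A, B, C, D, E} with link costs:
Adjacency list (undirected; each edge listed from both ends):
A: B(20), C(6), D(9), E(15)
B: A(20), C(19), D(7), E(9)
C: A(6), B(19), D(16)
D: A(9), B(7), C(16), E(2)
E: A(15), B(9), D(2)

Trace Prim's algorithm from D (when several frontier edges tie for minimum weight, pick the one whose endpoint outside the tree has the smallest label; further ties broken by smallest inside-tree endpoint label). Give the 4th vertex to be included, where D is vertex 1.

A

Grow the tree from D using Prim:
Step 1: frontier [D–E 2, B–D 7, A–D 9, C–D 16] → take D–E (2); add E.
Step 2: frontier [B–D 7, A–D 9, C–D 16, B–E 9, A–E 15] → take B–D (7); add B.
Step 3: frontier [B–C 19, A–B 20, A–D 9, C–D 16, A–E 15] → take A–D (9); add A.
Step 4: frontier [A–C 6, B–C 19, C–D 16] → take A–C (6); add C.
Vertex order: D, E, B, A, C. The 4th vertex is A.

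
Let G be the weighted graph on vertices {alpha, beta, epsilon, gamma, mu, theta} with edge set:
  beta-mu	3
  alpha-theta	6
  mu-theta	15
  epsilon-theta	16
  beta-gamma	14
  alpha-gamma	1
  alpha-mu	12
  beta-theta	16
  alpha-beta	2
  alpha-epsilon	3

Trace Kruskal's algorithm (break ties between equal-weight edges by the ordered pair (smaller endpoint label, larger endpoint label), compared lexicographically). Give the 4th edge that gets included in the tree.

Kruskal's algorithm — process edges by increasing weight (ties by edge label):
alpha-gamma (1): add — endpoints in different components.
alpha-beta (2): add — endpoints in different components.
alpha-epsilon (3): add — endpoints in different components.
beta-mu (3): add — endpoints in different components.
alpha-theta (6): add — endpoints in different components.
The 4th edge added is beta-mu.

beta-mu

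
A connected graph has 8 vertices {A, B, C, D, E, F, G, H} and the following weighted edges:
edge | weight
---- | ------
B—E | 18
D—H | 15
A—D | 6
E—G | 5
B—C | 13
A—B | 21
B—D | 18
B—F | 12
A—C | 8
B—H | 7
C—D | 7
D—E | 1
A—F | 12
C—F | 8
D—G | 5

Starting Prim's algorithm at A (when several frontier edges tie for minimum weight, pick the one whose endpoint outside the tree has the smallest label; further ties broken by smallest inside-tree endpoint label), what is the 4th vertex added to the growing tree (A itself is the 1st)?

G

Prim's algorithm from A:
Step 1: cheapest edge leaving the tree is A—D (6); add D.
Step 2: cheapest edge leaving the tree is D—E (1); add E.
Step 3: cheapest edge leaving the tree is D—G (5); add G.
Step 4: cheapest edge leaving the tree is C—D (7); add C.
Step 5: cheapest edge leaving the tree is C—F (8); add F.
Step 6: cheapest edge leaving the tree is B—F (12); add B.
Step 7: cheapest edge leaving the tree is B—H (7); add H.
Vertex order: A, D, E, G, C, F, B, H. The 4th vertex is G.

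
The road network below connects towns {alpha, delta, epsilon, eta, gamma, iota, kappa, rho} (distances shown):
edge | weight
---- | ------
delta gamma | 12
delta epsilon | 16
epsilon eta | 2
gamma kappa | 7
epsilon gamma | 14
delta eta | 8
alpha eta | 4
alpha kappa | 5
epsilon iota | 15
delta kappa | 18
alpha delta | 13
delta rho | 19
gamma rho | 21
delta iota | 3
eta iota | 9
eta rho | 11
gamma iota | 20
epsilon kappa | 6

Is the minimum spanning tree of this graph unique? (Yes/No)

Kruskal: consider edges lightest-first.
epsilon eta (2): add — endpoints in different components.
delta iota (3): add — endpoints in different components.
alpha eta (4): add — endpoints in different components.
alpha kappa (5): add — endpoints in different components.
epsilon kappa (6): skip — epsilon and kappa already connected.
gamma kappa (7): add — endpoints in different components.
delta eta (8): add — endpoints in different components.
eta iota (9): skip — eta and iota already connected.
eta rho (11): add — endpoints in different components.
Every non-tree edge has weight strictly greater than the heaviest edge on the tree path between its endpoints, so the MST is unique.

Yes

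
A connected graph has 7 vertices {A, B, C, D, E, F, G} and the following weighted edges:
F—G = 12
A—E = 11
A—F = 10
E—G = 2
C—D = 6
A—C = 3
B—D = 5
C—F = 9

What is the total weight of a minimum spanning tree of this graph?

Grow the tree from D using Prim:
Step 1: frontier [B—D 5, C—D 6] → take B—D (5); add B.
Step 2: frontier [C—D 6] → take C—D (6); add C.
Step 3: frontier [A—C 3, C—F 9] → take A—C (3); add A.
Step 4: frontier [A—F 10, A—E 11, C—F 9] → take C—F (9); add F.
Step 5: frontier [A—E 11, F—G 12] → take A—E (11); add E.
Step 6: frontier [E—G 2, F—G 12] → take E—G (2); add G.
MST edges: B—D, C—D, A—C, C—F, A—E, E—G; total weight 5+6+3+9+11+2 = 36.

36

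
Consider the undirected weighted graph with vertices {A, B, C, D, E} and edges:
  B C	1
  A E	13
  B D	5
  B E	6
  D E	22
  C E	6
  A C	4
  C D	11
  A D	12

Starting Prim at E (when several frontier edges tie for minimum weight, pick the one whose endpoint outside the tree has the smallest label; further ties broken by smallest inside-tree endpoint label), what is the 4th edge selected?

Prim's algorithm from E:
Step 1: frontier [B E 6, C E 6, A E 13, D E 22] → take B E (6); add B.
Step 2: frontier [B C 1, B D 5, C E 6, A E 13, D E 22] → take B C (1); add C.
Step 3: frontier [B D 5, A C 4, C D 11, A E 13, D E 22] → take A C (4); add A.
Step 4: frontier [A D 12, B D 5, C D 11, D E 22] → take B D (5); add D.
The 4th edge added is B D.

B-D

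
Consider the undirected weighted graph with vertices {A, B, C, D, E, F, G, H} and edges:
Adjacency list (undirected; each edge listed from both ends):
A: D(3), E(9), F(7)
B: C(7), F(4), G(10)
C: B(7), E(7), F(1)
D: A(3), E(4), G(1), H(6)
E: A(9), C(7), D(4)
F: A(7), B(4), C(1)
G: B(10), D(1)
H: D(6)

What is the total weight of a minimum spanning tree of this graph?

26

Prim, starting at G.
Step 1: frontier [D G 1, B G 10] → take D G (1); add D.
Step 2: frontier [A D 3, D E 4, D H 6, B G 10] → take A D (3); add A.
Step 3: frontier [A F 7, A E 9, D E 4, D H 6, B G 10] → take D E (4); add E.
Step 4: frontier [A F 7, D H 6, C E 7, B G 10] → take D H (6); add H.
Step 5: frontier [A F 7, C E 7, B G 10] → take C E (7); add C.
Step 6: frontier [A F 7, C F 1, B C 7, B G 10] → take C F (1); add F.
Step 7: frontier [B C 7, B F 4, B G 10] → take B F (4); add B.
MST edges: D G, A D, D E, D H, C E, C F, B F; total weight 1+3+4+6+7+1+4 = 26.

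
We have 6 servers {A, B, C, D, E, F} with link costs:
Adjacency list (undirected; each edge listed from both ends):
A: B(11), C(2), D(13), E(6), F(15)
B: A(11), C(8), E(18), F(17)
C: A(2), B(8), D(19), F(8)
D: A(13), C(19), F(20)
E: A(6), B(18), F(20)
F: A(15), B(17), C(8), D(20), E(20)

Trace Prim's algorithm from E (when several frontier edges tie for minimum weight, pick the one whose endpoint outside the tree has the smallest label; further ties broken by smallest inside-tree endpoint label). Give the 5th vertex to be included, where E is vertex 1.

F

Prim, starting at E.
Step 1: cheapest edge leaving the tree is A E (6); add A.
Step 2: cheapest edge leaving the tree is A C (2); add C.
Step 3: cheapest edge leaving the tree is B C (8); add B.
Step 4: cheapest edge leaving the tree is C F (8); add F.
Step 5: cheapest edge leaving the tree is A D (13); add D.
Vertex order: E, A, C, B, F, D. The 5th vertex is F.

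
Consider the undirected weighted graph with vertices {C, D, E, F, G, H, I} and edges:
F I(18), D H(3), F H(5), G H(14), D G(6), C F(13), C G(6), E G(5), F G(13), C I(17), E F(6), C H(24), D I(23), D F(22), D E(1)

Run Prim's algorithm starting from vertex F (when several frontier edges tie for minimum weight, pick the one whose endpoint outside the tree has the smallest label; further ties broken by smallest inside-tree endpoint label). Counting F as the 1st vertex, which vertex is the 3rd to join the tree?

D

Prim's algorithm from F:
Step 1: cheapest edge leaving the tree is F H (5); add H.
Step 2: cheapest edge leaving the tree is D H (3); add D.
Step 3: cheapest edge leaving the tree is D E (1); add E.
Step 4: cheapest edge leaving the tree is E G (5); add G.
Step 5: cheapest edge leaving the tree is C G (6); add C.
Step 6: cheapest edge leaving the tree is C I (17); add I.
Vertex order: F, H, D, E, G, C, I. The 3rd vertex is D.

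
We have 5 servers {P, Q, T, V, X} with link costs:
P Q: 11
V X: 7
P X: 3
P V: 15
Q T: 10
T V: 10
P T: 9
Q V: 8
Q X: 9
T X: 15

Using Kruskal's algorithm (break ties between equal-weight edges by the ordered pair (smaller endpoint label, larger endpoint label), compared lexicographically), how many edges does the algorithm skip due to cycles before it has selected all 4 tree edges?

0

Kruskal: consider edges lightest-first.
P X (3): add. Components now {P,X} {V} {Q} {T}
V X (7): add. Components now {P,V,X} {Q} {T}
Q V (8): add. Components now {P,Q,V,X} {T}
P T (9): add. Components now {P,Q,T,V,X}
Edges rejected before the tree was complete: 0.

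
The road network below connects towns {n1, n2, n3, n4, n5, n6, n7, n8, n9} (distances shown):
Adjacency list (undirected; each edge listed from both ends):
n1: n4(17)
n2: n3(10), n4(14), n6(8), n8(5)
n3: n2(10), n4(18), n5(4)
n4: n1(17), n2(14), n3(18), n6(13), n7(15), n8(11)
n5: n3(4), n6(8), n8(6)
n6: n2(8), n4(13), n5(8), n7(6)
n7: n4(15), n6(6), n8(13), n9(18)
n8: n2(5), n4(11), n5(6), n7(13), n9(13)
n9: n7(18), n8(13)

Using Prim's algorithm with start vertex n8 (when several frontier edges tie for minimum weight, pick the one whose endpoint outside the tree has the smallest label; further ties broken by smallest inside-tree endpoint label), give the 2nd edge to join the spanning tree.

Grow the tree from n8 using Prim:
Step 1: cheapest edge leaving the tree is n2 n8 (5); add n2.
Step 2: cheapest edge leaving the tree is n5 n8 (6); add n5.
Step 3: cheapest edge leaving the tree is n3 n5 (4); add n3.
Step 4: cheapest edge leaving the tree is n2 n6 (8); add n6.
Step 5: cheapest edge leaving the tree is n6 n7 (6); add n7.
Step 6: cheapest edge leaving the tree is n4 n8 (11); add n4.
Step 7: cheapest edge leaving the tree is n8 n9 (13); add n9.
Step 8: cheapest edge leaving the tree is n1 n4 (17); add n1.
The 2nd edge added is n5 n8.

n5-n8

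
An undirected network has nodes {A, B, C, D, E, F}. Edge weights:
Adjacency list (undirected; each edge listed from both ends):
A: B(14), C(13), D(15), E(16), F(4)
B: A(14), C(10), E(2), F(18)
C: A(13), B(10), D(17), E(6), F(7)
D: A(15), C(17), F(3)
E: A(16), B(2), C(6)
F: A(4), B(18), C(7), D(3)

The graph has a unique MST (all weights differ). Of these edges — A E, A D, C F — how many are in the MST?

Kruskal's algorithm — process edges by increasing weight (ties by edge label):
B E (2): add. Components now {A} {B,E} {C} {D} {F}
D F (3): add. Components now {A} {B,E} {C} {D,F}
A F (4): add. Components now {A,D,F} {B,E} {C}
C E (6): add. Components now {A,D,F} {B,C,E}
C F (7): add. Components now {A,B,C,D,E,F}
MST edge set: {B E, D F, A F, C E, C F}.
Of the listed edges, {C F} are in the MST → 1.

1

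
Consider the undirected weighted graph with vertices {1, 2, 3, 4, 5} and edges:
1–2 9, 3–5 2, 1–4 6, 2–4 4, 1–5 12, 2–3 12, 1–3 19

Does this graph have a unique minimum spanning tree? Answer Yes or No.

No

Sort edges by weight, then run Kruskal:
3–5 (2): add. Components now {1} {2} {3,5} {4}
2–4 (4): add. Components now {1} {2,4} {3,5}
1–4 (6): add. Components now {1,2,4} {3,5}
1–2 (9): skip — 1 and 2 already connected.
1–5 (12): add. Components now {1,2,3,4,5}
Non-tree edge 2–3 has weight 12, equal to the heaviest edge on its tree cycle — swapping gives another MST of the same weight. Not unique.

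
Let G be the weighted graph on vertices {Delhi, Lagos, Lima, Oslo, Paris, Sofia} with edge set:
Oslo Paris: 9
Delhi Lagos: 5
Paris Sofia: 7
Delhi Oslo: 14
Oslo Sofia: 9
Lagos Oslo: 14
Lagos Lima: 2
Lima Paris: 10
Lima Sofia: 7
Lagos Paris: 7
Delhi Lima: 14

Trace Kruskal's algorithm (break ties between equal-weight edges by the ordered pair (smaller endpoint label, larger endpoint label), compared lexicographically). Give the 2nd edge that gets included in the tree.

Sort edges by weight, then run Kruskal:
Lagos Lima (2): add. Components now {Sofia} {Lagos,Lima} {Oslo} {Delhi} {Paris}
Delhi Lagos (5): add. Components now {Sofia} {Delhi,Lagos,Lima} {Oslo} {Paris}
Lagos Paris (7): add. Components now {Sofia} {Delhi,Lagos,Lima,Paris} {Oslo}
Lima Sofia (7): add. Components now {Delhi,Lagos,Lima,Paris,Sofia} {Oslo}
Paris Sofia (7): skip — Sofia and Paris already connected.
Oslo Paris (9): add. Components now {Delhi,Lagos,Lima,Oslo,Paris,Sofia}
The 2nd edge added is Delhi Lagos.

Delhi-Lagos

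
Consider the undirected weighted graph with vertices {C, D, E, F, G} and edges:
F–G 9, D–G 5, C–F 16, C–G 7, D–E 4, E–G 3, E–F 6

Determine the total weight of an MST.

20

Prim's algorithm from G:
Step 1: cheapest edge leaving the tree is E–G (3); add E.
Step 2: cheapest edge leaving the tree is D–E (4); add D.
Step 3: cheapest edge leaving the tree is E–F (6); add F.
Step 4: cheapest edge leaving the tree is C–G (7); add C.
MST edges: E–G, D–E, E–F, C–G; total weight 3+4+6+7 = 20.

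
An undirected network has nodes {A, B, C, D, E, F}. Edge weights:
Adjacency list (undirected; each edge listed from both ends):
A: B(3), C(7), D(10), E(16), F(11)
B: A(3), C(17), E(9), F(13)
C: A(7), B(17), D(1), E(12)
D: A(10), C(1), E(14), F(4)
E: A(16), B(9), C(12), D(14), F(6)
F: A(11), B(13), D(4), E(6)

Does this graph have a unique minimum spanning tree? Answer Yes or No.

Yes

Sort edges by weight, then run Kruskal:
C-D (1): add — endpoints in different components.
A-B (3): add — endpoints in different components.
D-F (4): add — endpoints in different components.
E-F (6): add — endpoints in different components.
A-C (7): add — endpoints in different components.
Every non-tree edge has weight strictly greater than the heaviest edge on the tree path between its endpoints, so the MST is unique.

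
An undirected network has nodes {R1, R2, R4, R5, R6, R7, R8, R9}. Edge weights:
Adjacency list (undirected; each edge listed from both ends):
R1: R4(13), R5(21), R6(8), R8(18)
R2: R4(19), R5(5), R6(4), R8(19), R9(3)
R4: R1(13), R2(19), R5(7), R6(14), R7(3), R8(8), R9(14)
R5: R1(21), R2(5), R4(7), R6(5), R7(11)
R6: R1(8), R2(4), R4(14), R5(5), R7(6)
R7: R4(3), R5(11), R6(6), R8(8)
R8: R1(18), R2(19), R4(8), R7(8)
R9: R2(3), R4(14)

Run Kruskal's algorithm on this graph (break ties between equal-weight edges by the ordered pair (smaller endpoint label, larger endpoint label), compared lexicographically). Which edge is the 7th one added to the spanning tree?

Kruskal: consider edges lightest-first.
R2-R9 (3): add — endpoints in different components.
R4-R7 (3): add — endpoints in different components.
R2-R6 (4): add — endpoints in different components.
R2-R5 (5): add — endpoints in different components.
R5-R6 (5): skip — R5 and R6 already connected.
R6-R7 (6): add — endpoints in different components.
R4-R5 (7): skip — R5 and R4 already connected.
R1-R6 (8): add — endpoints in different components.
R4-R8 (8): add — endpoints in different components.
The 7th edge added is R4-R8.

R4-R8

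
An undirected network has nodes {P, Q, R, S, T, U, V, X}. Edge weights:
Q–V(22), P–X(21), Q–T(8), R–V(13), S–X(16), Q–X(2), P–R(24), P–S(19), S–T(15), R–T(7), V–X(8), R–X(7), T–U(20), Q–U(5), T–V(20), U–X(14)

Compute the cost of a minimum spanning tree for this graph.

63

Grow the tree from X using Prim:
Step 1: cheapest edge leaving the tree is Q–X (2); add Q.
Step 2: cheapest edge leaving the tree is Q–U (5); add U.
Step 3: cheapest edge leaving the tree is R–X (7); add R.
Step 4: cheapest edge leaving the tree is R–T (7); add T.
Step 5: cheapest edge leaving the tree is V–X (8); add V.
Step 6: cheapest edge leaving the tree is S–T (15); add S.
Step 7: cheapest edge leaving the tree is P–S (19); add P.
MST edges: Q–X, Q–U, R–X, R–T, V–X, S–T, P–S; total weight 2+5+7+7+8+15+19 = 63.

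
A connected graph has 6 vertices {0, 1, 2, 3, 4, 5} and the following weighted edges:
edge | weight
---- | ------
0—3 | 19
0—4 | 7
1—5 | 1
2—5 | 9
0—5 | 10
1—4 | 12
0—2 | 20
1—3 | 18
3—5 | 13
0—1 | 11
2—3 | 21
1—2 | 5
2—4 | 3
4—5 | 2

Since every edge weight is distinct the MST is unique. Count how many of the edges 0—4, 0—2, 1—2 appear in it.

1

Kruskal: consider edges lightest-first.
1—5 (1): add. Components now {0} {1,5} {2} {3} {4}
4—5 (2): add. Components now {0} {1,4,5} {2} {3}
2—4 (3): add. Components now {0} {1,2,4,5} {3}
1—2 (5): skip — 1 and 2 already connected.
0—4 (7): add. Components now {0,1,2,4,5} {3}
2—5 (9): skip — 2 and 5 already connected.
0—5 (10): skip — 0 and 5 already connected.
0—1 (11): skip — 0 and 1 already connected.
1—4 (12): skip — 1 and 4 already connected.
3—5 (13): add. Components now {0,1,2,3,4,5}
MST edge set: {1—5, 4—5, 2—4, 0—4, 3—5}.
Of the listed edges, {0—4} are in the MST → 1.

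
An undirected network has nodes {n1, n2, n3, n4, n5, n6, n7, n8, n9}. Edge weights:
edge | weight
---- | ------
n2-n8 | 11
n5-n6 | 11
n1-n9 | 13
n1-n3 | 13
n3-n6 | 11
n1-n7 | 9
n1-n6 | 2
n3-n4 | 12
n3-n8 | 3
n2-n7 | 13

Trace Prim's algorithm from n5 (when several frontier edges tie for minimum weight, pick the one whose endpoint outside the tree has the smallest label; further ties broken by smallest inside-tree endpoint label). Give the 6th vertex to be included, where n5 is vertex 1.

Prim's algorithm from n5:
Step 1: cheapest edge leaving the tree is n5-n6 (11); add n6.
Step 2: cheapest edge leaving the tree is n1-n6 (2); add n1.
Step 3: cheapest edge leaving the tree is n1-n7 (9); add n7.
Step 4: cheapest edge leaving the tree is n3-n6 (11); add n3.
Step 5: cheapest edge leaving the tree is n3-n8 (3); add n8.
Step 6: cheapest edge leaving the tree is n2-n8 (11); add n2.
Step 7: cheapest edge leaving the tree is n3-n4 (12); add n4.
Step 8: cheapest edge leaving the tree is n1-n9 (13); add n9.
Vertex order: n5, n6, n1, n7, n3, n8, n2, n4, n9. The 6th vertex is n8.

n8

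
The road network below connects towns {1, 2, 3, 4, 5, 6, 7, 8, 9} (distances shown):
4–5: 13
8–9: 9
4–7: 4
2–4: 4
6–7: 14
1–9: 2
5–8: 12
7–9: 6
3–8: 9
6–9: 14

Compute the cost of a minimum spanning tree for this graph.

Kruskal's algorithm — process edges by increasing weight (ties by edge label):
1–9 (2): add — endpoints in different components.
2–4 (4): add — endpoints in different components.
4–7 (4): add — endpoints in different components.
7–9 (6): add — endpoints in different components.
3–8 (9): add — endpoints in different components.
8–9 (9): add — endpoints in different components.
5–8 (12): add — endpoints in different components.
4–5 (13): skip — 4 and 5 already connected.
6–7 (14): add — endpoints in different components.
MST edges: 1–9, 2–4, 4–7, 7–9, 3–8, 8–9, 5–8, 6–7; total weight 2+4+4+6+9+9+12+14 = 60.

60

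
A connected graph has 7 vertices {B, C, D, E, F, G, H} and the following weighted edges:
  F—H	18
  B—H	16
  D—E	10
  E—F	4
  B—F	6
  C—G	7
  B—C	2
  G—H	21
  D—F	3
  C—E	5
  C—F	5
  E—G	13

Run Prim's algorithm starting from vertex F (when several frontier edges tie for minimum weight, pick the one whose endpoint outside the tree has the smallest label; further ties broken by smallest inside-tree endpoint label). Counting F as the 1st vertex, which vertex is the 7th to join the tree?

H

Grow the tree from F using Prim:
Step 1: frontier [D—F 3, E—F 4, C—F 5, B—F 6, F—H 18] → take D—F (3); add D.
Step 2: frontier [D—E 10, E—F 4, C—F 5, B—F 6, F—H 18] → take E—F (4); add E.
Step 3: frontier [C—E 5, E—G 13, C—F 5, B—F 6, F—H 18] → take C—E (5); add C.
Step 4: frontier [B—C 2, C—G 7, E—G 13, B—F 6, F—H 18] → take B—C (2); add B.
Step 5: frontier [B—H 16, C—G 7, E—G 13, F—H 18] → take C—G (7); add G.
Step 6: frontier [B—H 16, F—H 18, G—H 21] → take B—H (16); add H.
Vertex order: F, D, E, C, B, G, H. The 7th vertex is H.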